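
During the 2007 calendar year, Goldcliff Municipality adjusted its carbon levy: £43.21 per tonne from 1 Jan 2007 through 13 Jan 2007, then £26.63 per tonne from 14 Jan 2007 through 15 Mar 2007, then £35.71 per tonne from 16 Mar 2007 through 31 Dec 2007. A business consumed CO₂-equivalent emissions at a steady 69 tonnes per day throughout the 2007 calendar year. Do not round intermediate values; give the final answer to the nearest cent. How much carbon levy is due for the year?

£867866.13

1 Jan – 13 Jan 2007: 13 days × 69 tonnes/day = 897 tonnes at £43.21/tonne → £38759.37
14 Jan – 15 Mar 2007: 61 days × 69 tonnes/day = 4,209 tonnes at £26.63/tonne → £112085.67
16 Mar – 31 Dec 2007: 291 days × 69 tonnes/day = 20,079 tonnes at £35.71/tonne → £717021.09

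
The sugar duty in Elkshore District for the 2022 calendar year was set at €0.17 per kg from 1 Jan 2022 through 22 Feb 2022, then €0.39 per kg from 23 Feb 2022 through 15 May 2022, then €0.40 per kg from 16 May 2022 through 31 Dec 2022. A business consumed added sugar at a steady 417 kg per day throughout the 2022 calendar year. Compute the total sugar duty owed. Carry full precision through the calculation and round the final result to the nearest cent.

1 Jan – 22 Feb 2022: 53 days × 417 kg/day = 22,101 kg at €0.17/kg → €3757.17
23 Feb – 15 May 2022: 82 days × 417 kg/day = 34,194 kg at €0.39/kg → €13335.66
16 May – 31 Dec 2022: 230 days × 417 kg/day = 95,910 kg at €0.40/kg → €38364.00

€55456.83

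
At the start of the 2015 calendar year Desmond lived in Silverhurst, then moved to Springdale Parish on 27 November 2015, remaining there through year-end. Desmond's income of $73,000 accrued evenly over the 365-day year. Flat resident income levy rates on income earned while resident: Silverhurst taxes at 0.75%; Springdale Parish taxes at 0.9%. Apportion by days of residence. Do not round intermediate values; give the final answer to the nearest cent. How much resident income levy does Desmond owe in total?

$558.00

Silverhurst, 1 January – 26 November 2015: 330 days → $73,000 × 0.75% × 330/365 = $495.0000
Springdale Parish, 27 November – 31 December 2015: 35 days → $73,000 × 0.9% × 35/365 = $63.0000
Total = $558.0000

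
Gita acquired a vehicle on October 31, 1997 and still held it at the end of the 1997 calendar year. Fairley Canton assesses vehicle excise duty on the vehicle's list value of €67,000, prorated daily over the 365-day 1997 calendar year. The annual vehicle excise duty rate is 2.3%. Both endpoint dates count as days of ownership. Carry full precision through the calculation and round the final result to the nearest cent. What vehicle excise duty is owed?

Days held (October 31 – December 31, 1997): 62 out of 365
Tax = €67,000 × 2.3% × 62/365 = €261.7589

€261.76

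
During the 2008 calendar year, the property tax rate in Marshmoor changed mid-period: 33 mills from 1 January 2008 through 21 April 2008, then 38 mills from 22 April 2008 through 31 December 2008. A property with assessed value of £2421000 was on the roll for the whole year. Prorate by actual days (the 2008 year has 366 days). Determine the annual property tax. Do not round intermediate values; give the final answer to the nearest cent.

£88293.74

1 January – 21 April 2008: 112 days at 33 mills → £2421000 × 3.3% × 112/366 = £24448.1311
22 April – 31 December 2008: 254 days at 38 mills → £2421000 × 3.8% × 254/366 = £63845.6066
Total = £88293.7377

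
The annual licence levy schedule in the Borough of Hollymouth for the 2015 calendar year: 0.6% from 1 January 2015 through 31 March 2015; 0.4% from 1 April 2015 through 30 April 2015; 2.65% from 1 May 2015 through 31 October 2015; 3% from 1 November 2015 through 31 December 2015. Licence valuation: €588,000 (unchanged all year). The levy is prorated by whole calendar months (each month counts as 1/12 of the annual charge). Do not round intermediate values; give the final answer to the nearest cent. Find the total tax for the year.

1 January – 31 March 2015: 3 months at 0.6% → €588,000 × 0.6% × 3/12 = €882.0000
1 April – 30 April 2015: 1 month at 0.4% → €588,000 × 0.4% × 1/12 = €196.0000
1 May – 31 October 2015: 6 months at 2.65% → €588,000 × 2.65% × 6/12 = €7,791.0000
1 November – 31 December 2015: 2 months at 3% → €588,000 × 3% × 2/12 = €2,940.0000
Total = €11,809.0000

€11,809.00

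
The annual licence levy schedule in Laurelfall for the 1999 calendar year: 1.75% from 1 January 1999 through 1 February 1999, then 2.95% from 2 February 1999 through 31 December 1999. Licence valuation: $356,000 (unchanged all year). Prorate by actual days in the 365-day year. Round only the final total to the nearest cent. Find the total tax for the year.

$10,127.47

1 January – 1 February 1999: 32 days at 1.75% → $356,000 × 1.75% × 32/365 = $546.1918
2 February – 31 December 1999: 333 days at 2.95% → $356,000 × 2.95% × 333/365 = $9,581.2767
Total = $10,127.4685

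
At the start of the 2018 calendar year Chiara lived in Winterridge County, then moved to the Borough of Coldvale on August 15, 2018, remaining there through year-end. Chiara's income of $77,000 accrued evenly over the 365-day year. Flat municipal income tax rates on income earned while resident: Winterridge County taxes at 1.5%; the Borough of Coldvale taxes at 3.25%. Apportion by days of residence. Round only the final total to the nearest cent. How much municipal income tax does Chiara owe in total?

Winterridge County, January 1 – August 14, 2018: 226 days → $77,000 × 1.5% × 226/365 = $715.1507
The Borough of Coldvale, August 15 – December 31, 2018: 139 days → $77,000 × 3.25% × 139/365 = $953.0068
Total = $1,668.1575

$1,668.16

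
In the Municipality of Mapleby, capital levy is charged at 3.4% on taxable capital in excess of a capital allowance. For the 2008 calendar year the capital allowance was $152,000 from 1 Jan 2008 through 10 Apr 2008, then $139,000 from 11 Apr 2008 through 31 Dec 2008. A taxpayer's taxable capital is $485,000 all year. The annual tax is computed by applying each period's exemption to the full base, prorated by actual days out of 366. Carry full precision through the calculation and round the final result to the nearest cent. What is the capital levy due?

1 Jan – 10 Apr 2008: 101 days, exemption $152,000 → ($485,000 − $152,000) × 3.4% × 101/366 = $3,124.3770
11 Apr – 31 Dec 2008: 265 days, exemption $139,000 → ($485,000 − $139,000) × 3.4% × 265/366 = $8,517.6503
Total = $11,642.0273

$11,642.03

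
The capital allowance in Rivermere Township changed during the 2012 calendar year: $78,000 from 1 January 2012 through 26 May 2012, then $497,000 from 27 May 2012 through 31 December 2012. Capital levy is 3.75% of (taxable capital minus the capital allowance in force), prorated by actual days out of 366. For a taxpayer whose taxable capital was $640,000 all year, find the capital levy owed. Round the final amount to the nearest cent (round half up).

$11,673.26

1 January – 26 May 2012: 147 days, exemption $78,000 → ($640,000 − $78,000) × 3.75% × 147/366 = $8,464.5492
27 May – 31 December 2012: 219 days, exemption $497,000 → ($640,000 − $497,000) × 3.75% × 219/366 = $3,208.7090
Total = $11,673.2582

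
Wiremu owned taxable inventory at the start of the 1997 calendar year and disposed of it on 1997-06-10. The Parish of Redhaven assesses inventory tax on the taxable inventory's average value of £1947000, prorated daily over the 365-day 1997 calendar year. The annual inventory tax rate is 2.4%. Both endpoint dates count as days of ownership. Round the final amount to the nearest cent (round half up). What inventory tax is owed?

£20611.53

Days held (1997-01-01 to 1997-06-10): 161 out of 365
Tax = £1947000 × 2.4% × 161/365 = £20611.5288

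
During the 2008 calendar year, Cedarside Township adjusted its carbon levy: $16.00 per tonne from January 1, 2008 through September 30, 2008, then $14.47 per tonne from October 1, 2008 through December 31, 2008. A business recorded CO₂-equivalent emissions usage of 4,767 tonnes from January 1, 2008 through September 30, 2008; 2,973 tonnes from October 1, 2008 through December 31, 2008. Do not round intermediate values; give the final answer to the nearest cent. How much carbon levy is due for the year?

$119291.31

January 1 – September 30, 2008: 4,767 tonnes at $16.00/tonne → $76272.00
October 1 – December 31, 2008: 2,973 tonnes at $14.47/tonne → $43019.31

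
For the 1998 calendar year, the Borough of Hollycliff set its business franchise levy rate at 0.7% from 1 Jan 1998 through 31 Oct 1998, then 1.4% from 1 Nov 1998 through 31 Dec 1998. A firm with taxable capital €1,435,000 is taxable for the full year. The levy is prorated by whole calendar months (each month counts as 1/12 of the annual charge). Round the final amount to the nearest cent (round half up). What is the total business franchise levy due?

1 Jan – 31 Oct 1998: 10 months at 0.7% → €1,435,000 × 0.7% × 10/12 = €8,370.8333
1 Nov – 31 Dec 1998: 2 months at 1.4% → €1,435,000 × 1.4% × 2/12 = €3,348.3333
Total = €11,719.1667

€11,719.17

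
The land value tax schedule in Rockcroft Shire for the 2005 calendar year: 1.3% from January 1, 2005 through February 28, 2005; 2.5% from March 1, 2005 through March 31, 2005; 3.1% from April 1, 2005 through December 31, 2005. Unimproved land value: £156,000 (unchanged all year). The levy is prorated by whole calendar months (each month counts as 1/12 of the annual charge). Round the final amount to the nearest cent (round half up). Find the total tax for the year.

January 1 – February 28, 2005: 2 months at 1.3% → £156,000 × 1.3% × 2/12 = £338.0000
March 1 – March 31, 2005: 1 month at 2.5% → £156,000 × 2.5% × 1/12 = £325.0000
April 1 – December 31, 2005: 9 months at 3.1% → £156,000 × 3.1% × 9/12 = £3,627.0000
Total = £4,290.0000

£4,290.00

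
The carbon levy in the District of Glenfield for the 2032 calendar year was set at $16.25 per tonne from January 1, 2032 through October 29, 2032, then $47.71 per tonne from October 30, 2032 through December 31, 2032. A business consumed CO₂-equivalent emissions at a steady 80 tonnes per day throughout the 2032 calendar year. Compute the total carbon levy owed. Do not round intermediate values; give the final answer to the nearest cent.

$634358.40

January 1 – October 29, 2032: 303 days × 80 tonnes/day = 24,240 tonnes at $16.25/tonne → $393900.00
October 30 – December 31, 2032: 63 days × 80 tonnes/day = 5,040 tonnes at $47.71/tonne → $240458.40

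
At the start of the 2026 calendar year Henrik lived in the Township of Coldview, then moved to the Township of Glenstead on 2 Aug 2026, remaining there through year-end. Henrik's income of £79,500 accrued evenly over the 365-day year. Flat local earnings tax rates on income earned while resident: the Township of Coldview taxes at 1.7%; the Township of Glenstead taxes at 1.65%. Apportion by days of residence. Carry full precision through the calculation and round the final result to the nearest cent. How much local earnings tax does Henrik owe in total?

£1,334.95

The Township of Coldview, 1 Jan – 1 Aug 2026: 213 days → £79,500 × 1.7% × 213/365 = £788.6836
The Township of Glenstead, 2 Aug – 31 Dec 2026: 152 days → £79,500 × 1.65% × 152/365 = £546.2630
Total = £1,334.9466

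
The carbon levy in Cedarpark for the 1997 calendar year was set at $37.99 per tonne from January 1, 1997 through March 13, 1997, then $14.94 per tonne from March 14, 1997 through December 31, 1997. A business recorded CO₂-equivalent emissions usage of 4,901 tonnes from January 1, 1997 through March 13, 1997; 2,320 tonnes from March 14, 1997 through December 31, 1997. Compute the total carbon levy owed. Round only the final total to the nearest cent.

$220,849.79

January 1 – March 13, 1997: 4,901 tonnes at $37.99/tonne → $186,188.99
March 14 – December 31, 1997: 2,320 tonnes at $14.94/tonne → $34,660.80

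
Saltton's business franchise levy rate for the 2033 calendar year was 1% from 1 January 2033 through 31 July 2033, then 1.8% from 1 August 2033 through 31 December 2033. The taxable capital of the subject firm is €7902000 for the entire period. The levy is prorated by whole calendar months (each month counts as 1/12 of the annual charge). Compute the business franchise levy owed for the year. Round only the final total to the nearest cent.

1 January – 31 July 2033: 7 months at 1% → €7902000 × 1% × 7/12 = €46095.0000
1 August – 31 December 2033: 5 months at 1.8% → €7902000 × 1.8% × 5/12 = €59265.0000
Total = €105360.0000

€105360.00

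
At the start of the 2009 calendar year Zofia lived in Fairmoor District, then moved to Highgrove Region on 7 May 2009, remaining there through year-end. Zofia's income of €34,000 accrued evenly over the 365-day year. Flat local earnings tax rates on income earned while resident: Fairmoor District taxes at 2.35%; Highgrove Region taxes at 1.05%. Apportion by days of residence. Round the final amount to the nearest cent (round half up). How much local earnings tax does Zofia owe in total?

Fairmoor District, 1 Jan – 6 May 2009: 126 days → €34,000 × 2.35% × 126/365 = €275.8192
Highgrove Region, 7 May – 31 Dec 2009: 239 days → €34,000 × 1.05% × 239/365 = €233.7616
Total = €509.5808

€509.58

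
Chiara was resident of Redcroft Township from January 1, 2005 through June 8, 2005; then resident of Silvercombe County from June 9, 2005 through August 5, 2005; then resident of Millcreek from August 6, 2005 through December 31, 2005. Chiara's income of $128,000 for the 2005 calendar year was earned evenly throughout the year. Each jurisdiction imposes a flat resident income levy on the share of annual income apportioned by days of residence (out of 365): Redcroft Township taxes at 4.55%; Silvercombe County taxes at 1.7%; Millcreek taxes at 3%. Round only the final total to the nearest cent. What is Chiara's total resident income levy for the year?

Redcroft Township, January 1 – June 8, 2005: 159 days → $128,000 × 4.55% × 159/365 = $2,537.0301
Silvercombe County, June 9 – August 5, 2005: 58 days → $128,000 × 1.7% × 58/365 = $345.7753
Millcreek, August 6 – December 31, 2005: 148 days → $128,000 × 3% × 148/365 = $1,557.0411
Total = $4,439.8466

$4,439.85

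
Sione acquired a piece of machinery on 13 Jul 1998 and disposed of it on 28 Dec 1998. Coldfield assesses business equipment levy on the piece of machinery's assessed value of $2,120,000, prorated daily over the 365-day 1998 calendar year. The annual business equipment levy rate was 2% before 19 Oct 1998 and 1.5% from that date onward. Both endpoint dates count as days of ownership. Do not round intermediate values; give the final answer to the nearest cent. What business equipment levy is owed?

$17,569.86

13 Jul – 18 Oct 1998: 98 days at 2% → $2,120,000 × 2% × 98/365 = $11,384.1096
19 Oct – 28 Dec 1998: 71 days at 1.5% → $2,120,000 × 1.5% × 71/365 = $6,185.7534
Total = $17,569.8630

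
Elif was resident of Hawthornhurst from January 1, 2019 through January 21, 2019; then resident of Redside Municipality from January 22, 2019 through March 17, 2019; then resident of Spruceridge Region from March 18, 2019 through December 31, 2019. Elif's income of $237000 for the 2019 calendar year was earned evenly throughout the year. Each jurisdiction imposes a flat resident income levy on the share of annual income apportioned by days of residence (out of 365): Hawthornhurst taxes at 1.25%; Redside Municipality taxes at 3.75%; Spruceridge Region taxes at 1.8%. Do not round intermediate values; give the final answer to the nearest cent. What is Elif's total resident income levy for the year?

Hawthornhurst, January 1 – January 21, 2019: 21 days → $237000 × 1.25% × 21/365 = $170.4452
Redside Municipality, January 22 – March 17, 2019: 55 days → $237000 × 3.75% × 55/365 = $1339.2123
Spruceridge Region, March 18 – December 31, 2019: 289 days → $237000 × 1.8% × 289/365 = $3377.7370
Total = $4887.3945

$4887.39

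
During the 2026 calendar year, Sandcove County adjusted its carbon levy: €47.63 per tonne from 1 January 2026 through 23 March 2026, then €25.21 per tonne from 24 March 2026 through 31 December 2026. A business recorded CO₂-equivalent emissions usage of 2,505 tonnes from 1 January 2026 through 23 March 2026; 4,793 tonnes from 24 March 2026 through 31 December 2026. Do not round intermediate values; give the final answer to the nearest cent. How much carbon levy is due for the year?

€240144.68

1 January – 23 March 2026: 2,505 tonnes at €47.63/tonne → €119313.15
24 March – 31 December 2026: 4,793 tonnes at €25.21/tonne → €120831.53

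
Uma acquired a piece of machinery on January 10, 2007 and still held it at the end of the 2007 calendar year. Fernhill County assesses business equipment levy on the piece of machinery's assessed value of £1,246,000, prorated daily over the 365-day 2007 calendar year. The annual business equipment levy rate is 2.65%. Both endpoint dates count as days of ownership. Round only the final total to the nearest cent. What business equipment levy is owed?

Days held (January 10 – December 31, 2007): 356 out of 365
Tax = £1,246,000 × 2.65% × 356/365 = £32,204.8329

£32,204.83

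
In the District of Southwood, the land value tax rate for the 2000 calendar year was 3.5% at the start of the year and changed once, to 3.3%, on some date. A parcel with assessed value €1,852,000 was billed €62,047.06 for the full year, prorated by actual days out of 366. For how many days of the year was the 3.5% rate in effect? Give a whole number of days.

92 days

Let d = days at the first rate; then 366 − d days at the second rate.
€1,852,000 × [3.5%·d + 3.3%·(366−d)] / 366 = €62,047.06
Solving gives d = 92, so the new rate took effect on 2 Apr 2000.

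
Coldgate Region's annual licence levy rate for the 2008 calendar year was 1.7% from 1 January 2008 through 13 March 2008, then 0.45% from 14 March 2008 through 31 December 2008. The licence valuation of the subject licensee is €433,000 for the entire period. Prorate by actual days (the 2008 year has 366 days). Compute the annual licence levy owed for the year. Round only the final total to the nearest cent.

1 January – 13 March 2008: 73 days at 1.7% → €433,000 × 1.7% × 73/366 = €1,468.1776
14 March – 31 December 2008: 293 days at 0.45% → €433,000 × 0.45% × 293/366 = €1,559.8648
Total = €3,028.0423

€3,028.04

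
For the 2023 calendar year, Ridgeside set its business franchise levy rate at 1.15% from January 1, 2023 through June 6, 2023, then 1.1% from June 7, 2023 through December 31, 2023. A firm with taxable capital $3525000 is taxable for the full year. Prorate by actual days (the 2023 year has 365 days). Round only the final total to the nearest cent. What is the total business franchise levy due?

$39533.12

January 1 – June 6, 2023: 157 days at 1.15% → $3525000 × 1.15% × 157/365 = $17436.6781
June 7 – December 31, 2023: 208 days at 1.1% → $3525000 × 1.1% × 208/365 = $22096.4384
Total = $39533.1164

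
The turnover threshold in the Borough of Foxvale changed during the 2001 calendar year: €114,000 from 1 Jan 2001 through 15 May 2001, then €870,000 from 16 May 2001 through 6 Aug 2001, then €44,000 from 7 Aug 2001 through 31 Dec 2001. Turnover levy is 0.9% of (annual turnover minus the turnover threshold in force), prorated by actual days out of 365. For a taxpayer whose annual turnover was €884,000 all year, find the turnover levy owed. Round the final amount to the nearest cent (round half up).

€5,636.52

1 Jan – 15 May 2001: 135 days, exemption €114,000 → (€884,000 − €114,000) × 0.9% × 135/365 = €2,563.1507
16 May – 6 Aug 2001: 83 days, exemption €870,000 → (€884,000 − €870,000) × 0.9% × 83/365 = €28.6521
7 Aug – 31 Dec 2001: 147 days, exemption €44,000 → (€884,000 − €44,000) × 0.9% × 147/365 = €3,044.7123
Total = €5,636.5151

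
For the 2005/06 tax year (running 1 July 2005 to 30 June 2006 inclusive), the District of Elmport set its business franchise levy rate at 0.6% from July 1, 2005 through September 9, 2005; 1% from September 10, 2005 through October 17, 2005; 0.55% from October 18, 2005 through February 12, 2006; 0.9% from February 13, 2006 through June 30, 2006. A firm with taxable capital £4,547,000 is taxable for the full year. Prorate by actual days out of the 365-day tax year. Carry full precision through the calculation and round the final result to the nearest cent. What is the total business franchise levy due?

July 1 – September 9, 2005: 71 days at 0.6% → £4,547,000 × 0.6% × 71/365 = £5,306.9096
September 10 – October 17, 2005: 38 days at 1% → £4,547,000 × 1% × 38/365 = £4,733.8630
October 18, 2005 – February 12, 2006: 118 days at 0.55% → £4,547,000 × 0.55% × 118/365 = £8,084.9397
February 13 – June 30, 2006: 138 days at 0.9% → £4,547,000 × 0.9% × 138/365 = £15,472.2575
Total = £33,597.9699

£33,597.97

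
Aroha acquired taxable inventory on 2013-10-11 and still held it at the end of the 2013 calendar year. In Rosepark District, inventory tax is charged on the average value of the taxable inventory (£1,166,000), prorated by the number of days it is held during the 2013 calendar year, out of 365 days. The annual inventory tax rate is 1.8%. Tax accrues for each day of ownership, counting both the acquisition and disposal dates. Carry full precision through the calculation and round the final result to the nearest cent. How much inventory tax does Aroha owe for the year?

£4,715.11

Days held (2013-10-11 to 2013-12-31): 82 out of 365
Tax = £1,166,000 × 1.8% × 82/365 = £4,715.1123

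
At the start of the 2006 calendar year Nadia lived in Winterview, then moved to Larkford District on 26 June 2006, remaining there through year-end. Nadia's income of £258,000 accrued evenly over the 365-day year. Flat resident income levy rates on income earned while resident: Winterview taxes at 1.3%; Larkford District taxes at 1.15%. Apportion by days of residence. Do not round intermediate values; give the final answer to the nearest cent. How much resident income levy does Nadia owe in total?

£3,153.61

Winterview, 1 January – 25 June 2006: 176 days → £258,000 × 1.3% × 176/365 = £1,617.2712
Larkford District, 26 June – 31 December 2006: 189 days → £258,000 × 1.15% × 189/365 = £1,536.3370
Total = £3,153.6082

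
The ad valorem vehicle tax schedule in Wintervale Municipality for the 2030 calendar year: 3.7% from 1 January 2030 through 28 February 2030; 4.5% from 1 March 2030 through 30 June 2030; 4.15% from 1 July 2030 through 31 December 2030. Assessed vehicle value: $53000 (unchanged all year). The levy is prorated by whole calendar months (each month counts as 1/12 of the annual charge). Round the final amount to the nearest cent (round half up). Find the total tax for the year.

$2221.58

1 January – 28 February 2030: 2 months at 3.7% → $53000 × 3.7% × 2/12 = $326.8333
1 March – 30 June 2030: 4 months at 4.5% → $53000 × 4.5% × 4/12 = $795.0000
1 July – 31 December 2030: 6 months at 4.15% → $53000 × 4.15% × 6/12 = $1099.7500
Total = $2221.5833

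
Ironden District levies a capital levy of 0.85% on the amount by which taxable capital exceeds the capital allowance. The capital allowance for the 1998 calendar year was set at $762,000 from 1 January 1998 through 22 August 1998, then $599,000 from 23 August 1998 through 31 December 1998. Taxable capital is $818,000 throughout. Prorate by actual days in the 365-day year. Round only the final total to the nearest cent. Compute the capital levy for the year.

1 January – 22 August 1998: 234 days, exemption $762,000 → ($818,000 − $762,000) × 0.85% × 234/365 = $305.1616
23 August – 31 December 1998: 131 days, exemption $599,000 → ($818,000 − $599,000) × 0.85% × 131/365 = $668.1000
Total = $973.2616

$973.26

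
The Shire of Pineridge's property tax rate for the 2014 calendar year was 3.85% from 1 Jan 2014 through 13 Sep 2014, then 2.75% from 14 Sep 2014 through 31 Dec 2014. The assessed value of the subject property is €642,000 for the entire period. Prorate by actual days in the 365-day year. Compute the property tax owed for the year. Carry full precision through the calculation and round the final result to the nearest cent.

1 Jan – 13 Sep 2014: 256 days at 3.85% → €642,000 × 3.85% × 256/365 = €17,335.7589
14 Sep – 31 Dec 2014: 109 days at 2.75% → €642,000 × 2.75% × 109/365 = €5,272.3151
Total = €22,608.0740

€22,608.07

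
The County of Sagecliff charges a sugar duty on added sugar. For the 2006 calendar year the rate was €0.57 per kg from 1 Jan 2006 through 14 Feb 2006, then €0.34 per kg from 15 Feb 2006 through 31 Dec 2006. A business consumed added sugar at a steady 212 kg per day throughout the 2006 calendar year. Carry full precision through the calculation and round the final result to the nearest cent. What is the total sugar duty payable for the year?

1 Jan – 14 Feb 2006: 45 days × 212 kg/day = 9,540 kg at €0.57/kg → €5437.80
15 Feb – 31 Dec 2006: 320 days × 212 kg/day = 67,840 kg at €0.34/kg → €23065.60

€28503.40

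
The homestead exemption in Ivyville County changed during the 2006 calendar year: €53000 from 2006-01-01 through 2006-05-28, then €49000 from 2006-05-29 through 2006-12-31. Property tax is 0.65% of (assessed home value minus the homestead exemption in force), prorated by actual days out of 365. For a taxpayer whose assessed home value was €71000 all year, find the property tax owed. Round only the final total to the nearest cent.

€132.46

2006-01-01 to 2006-05-28: 148 days, exemption €53000 → (€71000 − €53000) × 0.65% × 148/365 = €47.4411
2006-05-29 to 2006-12-31: 217 days, exemption €49000 → (€71000 − €49000) × 0.65% × 217/365 = €85.0164
Total = €132.4575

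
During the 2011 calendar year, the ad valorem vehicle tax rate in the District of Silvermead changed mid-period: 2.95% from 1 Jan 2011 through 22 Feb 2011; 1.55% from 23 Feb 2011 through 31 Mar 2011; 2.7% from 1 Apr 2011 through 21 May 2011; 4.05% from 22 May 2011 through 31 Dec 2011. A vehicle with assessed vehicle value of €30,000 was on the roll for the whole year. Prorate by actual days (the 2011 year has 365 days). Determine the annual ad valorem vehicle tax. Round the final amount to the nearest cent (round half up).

€1,034.47

1 Jan – 22 Feb 2011: 53 days at 2.95% → €30,000 × 2.95% × 53/365 = €128.5068
23 Feb – 31 Mar 2011: 37 days at 1.55% → €30,000 × 1.55% × 37/365 = €47.1370
1 Apr – 21 May 2011: 51 days at 2.7% → €30,000 × 2.7% × 51/365 = €113.1781
22 May – 31 Dec 2011: 224 days at 4.05% → €30,000 × 4.05% × 224/365 = €745.6438
Total = €1,034.4658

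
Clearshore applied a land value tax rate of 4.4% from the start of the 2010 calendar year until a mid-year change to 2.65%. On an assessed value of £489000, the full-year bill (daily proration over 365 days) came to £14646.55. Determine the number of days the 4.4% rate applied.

Let d = days at the first rate; then 365 − d days at the second rate.
£489000 × [4.4%·d + 2.65%·(365−d)] / 365 = £14646.55
Solving gives d = 72, so the new rate took effect on March 14, 2010.

72 days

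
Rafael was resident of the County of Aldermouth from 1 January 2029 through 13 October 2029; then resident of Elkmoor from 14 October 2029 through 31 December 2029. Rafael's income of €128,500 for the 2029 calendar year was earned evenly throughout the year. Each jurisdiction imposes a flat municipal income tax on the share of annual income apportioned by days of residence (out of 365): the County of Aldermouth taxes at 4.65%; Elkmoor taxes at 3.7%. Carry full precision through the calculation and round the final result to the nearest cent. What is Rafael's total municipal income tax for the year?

€5,711.03

The County of Aldermouth, 1 January – 13 October 2029: 286 days → €128,500 × 4.65% × 286/365 = €4,681.9767
Elkmoor, 14 October – 31 December 2029: 79 days → €128,500 × 3.7% × 79/365 = €1,029.0562
Total = €5,711.0329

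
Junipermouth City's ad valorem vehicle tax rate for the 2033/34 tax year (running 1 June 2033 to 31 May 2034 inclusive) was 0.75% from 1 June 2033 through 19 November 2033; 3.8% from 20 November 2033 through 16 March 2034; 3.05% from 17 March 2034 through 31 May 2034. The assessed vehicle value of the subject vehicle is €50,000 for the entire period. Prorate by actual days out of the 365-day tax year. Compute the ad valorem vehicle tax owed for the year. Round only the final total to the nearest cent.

1 June – 19 November 2033: 172 days at 0.75% → €50,000 × 0.75% × 172/365 = €176.7123
20 November 2033 – 16 March 2034: 117 days at 3.8% → €50,000 × 3.8% × 117/365 = €609.0411
17 March – 31 May 2034: 76 days at 3.05% → €50,000 × 3.05% × 76/365 = €317.5342
Total = €1,103.2877

€1,103.29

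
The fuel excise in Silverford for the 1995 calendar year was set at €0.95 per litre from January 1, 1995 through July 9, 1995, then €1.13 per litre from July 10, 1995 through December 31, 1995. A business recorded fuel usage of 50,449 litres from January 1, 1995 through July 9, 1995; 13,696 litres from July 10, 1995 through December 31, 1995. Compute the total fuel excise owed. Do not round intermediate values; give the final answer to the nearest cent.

€63403.03

January 1 – July 9, 1995: 50,449 litres at €0.95/litre → €47926.55
July 10 – December 31, 1995: 13,696 litres at €1.13/litre → €15476.48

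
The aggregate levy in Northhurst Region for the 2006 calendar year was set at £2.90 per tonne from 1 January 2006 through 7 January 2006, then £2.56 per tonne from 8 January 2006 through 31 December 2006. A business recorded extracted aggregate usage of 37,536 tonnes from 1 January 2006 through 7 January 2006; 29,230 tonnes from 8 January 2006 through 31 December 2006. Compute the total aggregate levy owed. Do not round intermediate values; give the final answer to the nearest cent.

£183,683.20

1 January – 7 January 2006: 37,536 tonnes at £2.90/tonne → £108,854.40
8 January – 31 December 2006: 29,230 tonnes at £2.56/tonne → £74,828.80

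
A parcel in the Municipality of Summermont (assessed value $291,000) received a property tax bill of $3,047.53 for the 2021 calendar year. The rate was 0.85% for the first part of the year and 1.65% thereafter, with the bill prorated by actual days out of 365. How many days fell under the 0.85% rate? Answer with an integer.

275 days

Let d = days at the first rate; then 365 − d days at the second rate.
$291,000 × [0.85%·d + 1.65%·(365−d)] / 365 = $3,047.53
Solving gives d = 275, so the new rate took effect on 3 Oct 2021.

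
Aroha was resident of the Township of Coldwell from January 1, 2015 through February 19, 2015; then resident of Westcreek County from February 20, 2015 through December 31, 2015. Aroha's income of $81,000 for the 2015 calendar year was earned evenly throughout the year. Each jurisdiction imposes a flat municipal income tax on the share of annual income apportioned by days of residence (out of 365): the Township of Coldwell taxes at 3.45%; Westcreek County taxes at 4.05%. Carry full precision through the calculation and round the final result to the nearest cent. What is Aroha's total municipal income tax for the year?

The Township of Coldwell, January 1 – February 19, 2015: 50 days → $81,000 × 3.45% × 50/365 = $382.8082
Westcreek County, February 20 – December 31, 2015: 315 days → $81,000 × 4.05% × 315/365 = $2,831.1164
Total = $3,213.9247

$3,213.92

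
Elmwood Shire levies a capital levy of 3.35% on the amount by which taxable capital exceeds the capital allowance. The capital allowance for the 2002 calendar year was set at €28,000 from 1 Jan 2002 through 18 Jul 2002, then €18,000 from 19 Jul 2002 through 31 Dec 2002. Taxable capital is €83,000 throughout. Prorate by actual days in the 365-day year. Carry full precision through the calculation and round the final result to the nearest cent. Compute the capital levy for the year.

€1,994.86

1 Jan – 18 Jul 2002: 199 days, exemption €28,000 → (€83,000 − €28,000) × 3.35% × 199/365 = €1,004.5411
19 Jul – 31 Dec 2002: 166 days, exemption €18,000 → (€83,000 − €18,000) × 3.35% × 166/365 = €990.3151
Total = €1,994.8562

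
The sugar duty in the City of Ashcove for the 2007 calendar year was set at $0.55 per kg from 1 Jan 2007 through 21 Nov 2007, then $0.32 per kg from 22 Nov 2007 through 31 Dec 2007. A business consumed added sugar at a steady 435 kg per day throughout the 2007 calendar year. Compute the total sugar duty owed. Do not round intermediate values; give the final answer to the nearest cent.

1 Jan – 21 Nov 2007: 325 days × 435 kg/day = 141,375 kg at $0.55/kg → $77756.25
22 Nov – 31 Dec 2007: 40 days × 435 kg/day = 17,400 kg at $0.32/kg → $5568.00

$83324.25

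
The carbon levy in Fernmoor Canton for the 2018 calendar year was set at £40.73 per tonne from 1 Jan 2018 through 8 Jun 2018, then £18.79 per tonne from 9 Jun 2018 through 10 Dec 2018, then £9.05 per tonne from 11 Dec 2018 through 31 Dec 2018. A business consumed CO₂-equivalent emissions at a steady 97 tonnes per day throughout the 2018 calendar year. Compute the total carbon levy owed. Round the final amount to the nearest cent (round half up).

£983,800.19

1 Jan – 8 Jun 2018: 159 days × 97 tonnes/day = 15,423 tonnes at £40.73/tonne → £628,178.79
9 Jun – 10 Dec 2018: 185 days × 97 tonnes/day = 17,945 tonnes at £18.79/tonne → £337,186.55
11 Dec – 31 Dec 2018: 21 days × 97 tonnes/day = 2,037 tonnes at £9.05/tonne → £18,434.85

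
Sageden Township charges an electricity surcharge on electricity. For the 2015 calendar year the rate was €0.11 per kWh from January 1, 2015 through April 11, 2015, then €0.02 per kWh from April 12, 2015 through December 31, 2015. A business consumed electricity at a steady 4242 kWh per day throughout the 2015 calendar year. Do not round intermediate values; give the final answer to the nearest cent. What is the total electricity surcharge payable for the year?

January 1 – April 11, 2015: 101 days × 4242 kWh/day = 428,442 kWh at €0.11/kWh → €47,128.62
April 12 – December 31, 2015: 264 days × 4242 kWh/day = 1,119,888 kWh at €0.02/kWh → €22,397.76

€69,526.38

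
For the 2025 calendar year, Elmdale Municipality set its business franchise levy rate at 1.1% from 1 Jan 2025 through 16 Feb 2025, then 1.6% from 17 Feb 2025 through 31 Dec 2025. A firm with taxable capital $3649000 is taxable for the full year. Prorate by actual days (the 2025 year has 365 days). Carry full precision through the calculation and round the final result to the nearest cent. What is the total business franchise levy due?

1 Jan – 16 Feb 2025: 47 days at 1.1% → $3649000 × 1.1% × 47/365 = $5168.5836
17 Feb – 31 Dec 2025: 318 days at 1.6% → $3649000 × 1.6% × 318/365 = $50866.0603
Total = $56034.6438

$56034.64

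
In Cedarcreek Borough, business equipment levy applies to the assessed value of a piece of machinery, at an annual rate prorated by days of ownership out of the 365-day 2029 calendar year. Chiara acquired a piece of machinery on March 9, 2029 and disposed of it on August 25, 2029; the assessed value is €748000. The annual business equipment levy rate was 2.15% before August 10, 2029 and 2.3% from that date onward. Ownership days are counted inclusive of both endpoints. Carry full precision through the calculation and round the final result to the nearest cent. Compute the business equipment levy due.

March 9 – August 9, 2029: 154 days at 2.15% → €748000 × 2.15% × 154/365 = €6785.2822
August 10 – August 25, 2029: 16 days at 2.3% → €748000 × 2.3% × 16/365 = €754.1479
Total = €7539.4301

€7539.43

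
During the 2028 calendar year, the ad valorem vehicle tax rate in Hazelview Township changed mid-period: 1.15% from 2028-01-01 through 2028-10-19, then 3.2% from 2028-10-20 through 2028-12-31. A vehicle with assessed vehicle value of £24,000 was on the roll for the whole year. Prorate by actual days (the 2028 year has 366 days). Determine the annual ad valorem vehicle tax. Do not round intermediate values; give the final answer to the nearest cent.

£374.13

2028-01-01 to 2028-10-19: 293 days at 1.15% → £24,000 × 1.15% × 293/366 = £220.9508
2028-10-20 to 2028-12-31: 73 days at 3.2% → £24,000 × 3.2% × 73/366 = £153.1803
Total = £374.1311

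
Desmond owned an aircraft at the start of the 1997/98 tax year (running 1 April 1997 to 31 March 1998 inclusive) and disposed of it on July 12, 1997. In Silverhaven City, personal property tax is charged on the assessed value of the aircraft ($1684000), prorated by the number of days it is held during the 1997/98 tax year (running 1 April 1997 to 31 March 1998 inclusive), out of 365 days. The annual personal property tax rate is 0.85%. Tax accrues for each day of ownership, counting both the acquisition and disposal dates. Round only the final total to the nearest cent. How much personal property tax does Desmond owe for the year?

Days held (April 1 – July 12, 1997): 103 out of 365
Tax = $1684000 × 0.85% × 103/365 = $4039.2932

$4039.29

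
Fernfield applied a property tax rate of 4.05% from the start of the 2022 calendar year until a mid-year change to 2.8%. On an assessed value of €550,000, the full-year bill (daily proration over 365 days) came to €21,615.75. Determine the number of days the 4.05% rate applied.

330 days

Let d = days at the first rate; then 365 − d days at the second rate.
€550,000 × [4.05%·d + 2.8%·(365−d)] / 365 = €21,615.75
Solving gives d = 330, so the new rate took effect on November 27, 2022.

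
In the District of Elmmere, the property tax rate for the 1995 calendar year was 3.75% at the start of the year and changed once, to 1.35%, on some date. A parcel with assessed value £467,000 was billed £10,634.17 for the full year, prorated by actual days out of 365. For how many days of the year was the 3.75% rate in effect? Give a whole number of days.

141 days

Let d = days at the first rate; then 365 − d days at the second rate.
£467,000 × [3.75%·d + 1.35%·(365−d)] / 365 = £10,634.17
Solving gives d = 141, so the new rate took effect on 22 May 1995.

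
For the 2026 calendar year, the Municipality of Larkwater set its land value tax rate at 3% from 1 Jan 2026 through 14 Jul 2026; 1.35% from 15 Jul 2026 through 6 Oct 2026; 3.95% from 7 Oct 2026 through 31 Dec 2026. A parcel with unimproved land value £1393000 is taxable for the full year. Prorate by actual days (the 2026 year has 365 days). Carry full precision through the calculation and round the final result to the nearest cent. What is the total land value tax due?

1 Jan – 14 Jul 2026: 195 days at 3% → £1393000 × 3% × 195/365 = £22326.1644
15 Jul – 6 Oct 2026: 84 days at 1.35% → £1393000 × 1.35% × 84/365 = £4327.8411
7 Oct – 31 Dec 2026: 86 days at 3.95% → £1393000 × 3.95% × 86/365 = £12964.4411
Total = £39618.4466

£39618.45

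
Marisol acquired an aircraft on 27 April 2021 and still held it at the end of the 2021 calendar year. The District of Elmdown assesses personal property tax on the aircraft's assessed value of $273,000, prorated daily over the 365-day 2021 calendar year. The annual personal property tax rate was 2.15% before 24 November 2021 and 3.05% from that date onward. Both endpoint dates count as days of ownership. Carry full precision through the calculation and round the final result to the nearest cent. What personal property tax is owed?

$4,259.92

27 April – 23 November 2021: 211 days at 2.15% → $273,000 × 2.15% × 211/365 = $3,393.0534
24 November – 31 December 2021: 38 days at 3.05% → $273,000 × 3.05% × 38/365 = $866.8685
Total = $4,259.9219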